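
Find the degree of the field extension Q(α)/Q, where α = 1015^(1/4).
[Q(α):Q] = 4

α is a root of x^4 - 1015. By Eisenstein's criterion at the prime p = 5 (which divides the constant term 1015 but p^2 = 25 does not, since 1015 is squarefree), x^4 - 1015 is irreducible over Q. Hence [Q(α):Q] = 4.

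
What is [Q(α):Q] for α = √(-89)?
[Q(α):Q] = 2

[Q(α):Q] equals the degree of the minimal polynomial of α. Here α^2 = -89 and x^2 + 89 is irreducible (d = -89 is squarefree, ≠ 1, hence not a square), so deg(m_α) = 2. Thus [Q(α):Q] = 2.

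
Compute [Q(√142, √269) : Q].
[Q(√142, √269) : Q] = 4

[Q(√142):Q] = 2 (min poly x^2 - 142, irreducible since 142 is squarefree > 1). For the top step, suppose √269 ∈ Q(√142), say √269 = c + d√142 with c, d ∈ Q. Squaring: 269 = c^2 + 142d^2 + 2cd√142. Since √142 ∉ Q this forces 2cd = 0. If d = 0 then √269 = c ∈ Q, contradicting 269 squarefree > 1. If c = 0 then 269 = 142d^2, so 142·269 = (142d)^2 is a perfect square in Q — but 142·269 = 38198 is not a perfect square (since 142 and 269 are distinct squarefree integers). Contradiction. Hence √269 ∉ Q(√142), so x^2 - 269 stays irreducible over Q(√142) and [Q(√142, √269) : Q(√142)] = 2. By the tower law, [Q(√142, √269) : Q] = 2 · 2 = 4.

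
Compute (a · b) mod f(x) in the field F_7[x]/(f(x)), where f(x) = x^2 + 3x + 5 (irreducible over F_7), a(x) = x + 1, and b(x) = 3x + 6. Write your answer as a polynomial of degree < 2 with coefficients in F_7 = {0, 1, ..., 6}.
a · b ≡ 5 (mod f(x))

Multiply in F_7[x]: a(x)·b(x) = (x + 1)·(3x + 6) = 3x^2 + 2x + 6. This has degree ≥ 2, so divide by f(x) over F_7: 3x^2 + 2x + 6 = (3)·(x^2 + 3x + 5) + (5). Hence a·b ≡ 5 (mod f). (F_7[x]/(f) is a field with 7^2 = 49 elements since f is irreducible of degree 2.)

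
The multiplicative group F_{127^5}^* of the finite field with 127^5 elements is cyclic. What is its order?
|F_{127^5}^*| = 33038369406

F_{127^5} has 127^5 = 33038369407 elements; its multiplicative group consists of all nonzero elements, so |F_{127^5}^*| = 33038369407 - 1 = 33038369406. (It is cyclic since any finite subgroup of the multiplicative group of a field is cyclic.)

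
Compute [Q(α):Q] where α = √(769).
[Q(α):Q] = 2

[Q(α):Q] equals the degree of the minimal polynomial of α. Here α^2 = 769 and x^2 - 769 is irreducible (d = 769 is squarefree, ≠ 1, hence not a square), so deg(m_α) = 2. Thus [Q(α):Q] = 2.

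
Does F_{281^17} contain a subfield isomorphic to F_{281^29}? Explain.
No: F_{281^29} is not a subfield of F_{281^17}

F_{p^m} embeds in F_{p^n} iff m | n. Here 29 ∤ 17 (since 17 = 0·29 + 17 with remainder 17 ≠ 0), so F_{281^29} is not a subfield of F_{281^17}. Equivalently: if it were, the tower law would give 29 = [F_{281^29}:F_281] dividing [F_{281^17}:F_281] = 17, contradiction.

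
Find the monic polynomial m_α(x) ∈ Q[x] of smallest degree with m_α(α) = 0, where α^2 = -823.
m_α(x) = x^2 + 823

α satisfies α^2 + 823 = 0, so x^2 + 823 annihilates α. Since d = -823 is squarefree and ≠ 1, it is not a perfect square in Q, so x^2 + 823 has no rational root and is therefore irreducible over Q (a degree-2 polynomial over a field is irreducible iff it has no root). Hence m_α(x) = x^2 + 823.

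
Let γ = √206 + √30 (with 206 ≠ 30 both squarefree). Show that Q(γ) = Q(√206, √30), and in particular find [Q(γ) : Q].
[Q(γ) : Q] = 4 (equivalently, Q(γ) = Q(√206, √30))

Obviously Q(γ) ⊆ Q(√206, √30), and [Q(√206, √30):Q] = 4 (since 206, 30 are distinct squarefree integers > 1 with 6180 not a perfect square). To show equality we compute the minimal polynomial of γ. From γ = √206 + √30: γ^2 = 206 + 2√(6180) + 30 = 236 + 2√(6180), so γ^2 - 236 = 2√(6180); squaring, (γ^2 - 236)^2 = 4·6180, i.e. γ^4 - 472γ^2 + 55696 - 24720 = 0, i.e. γ^4 - 472γ^2 + 30976 = 0. So γ is a root of x^4 - 472x^2 + 30976. This polynomial is irreducible over Q: it has no rational root (each ±√206 ± √30 is irrational), and any factorization into two quadratics over Q would force √(6180) ∈ Q (pairing opposite roots) or √206, √30 ∈ Q (other pairings), all impossible. Hence [Q(γ):Q] = 4 = [Q(√206, √30):Q], so Q(γ) = Q(√206, √30).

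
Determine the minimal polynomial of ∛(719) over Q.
m_α(x) = x^3 - 719

α satisfies α^3 = 719, so x^3 - 719 annihilates α. By the rational root test, a rational root p/q (in lowest terms) of x^3 - 719 would satisfy p^3 = 719 q^3, forcing q = 1 and p^3 = 719; but 719 is not a perfect cube, contradiction. A monic cubic over Q with no rational root is irreducible (any nontrivial factorization would include a linear factor). Hence x^3 - 719 is the minimal polynomial of α, and in particular [Q(α):Q] = 3.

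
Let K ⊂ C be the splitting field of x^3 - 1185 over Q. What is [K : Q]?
[K : Q] = 6

The roots of x^3 - 1185 are ∛1185, ω∛1185, ω^2∛1185 where ω = e^(2πi/3) is a primitive cube root of unity, so K = Q(∛1185, ω). Now [Q(∛1185):Q] = 3 (since 1185 is not a perfect cube, x^3 - 1185 is irreducible) and [Q(ω):Q] = 2. Both 2 and 3 divide [K:Q], and [K:Q] ≤ 3·2 = 6, so [K:Q] = 6. (Equivalently: Q(∛1185) ⊂ R but ω ∉ R, so [K : Q(∛1185)] = 2.)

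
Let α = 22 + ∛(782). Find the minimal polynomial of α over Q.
m_α(x) = x^3 - 66x^2 + 1452x - 11430

Set β = α - 22 = ∛(782), so β^3 = 782. Then (α - 22)^3 - 782 = 0, i.e. α is a root of g(x) = (x - 22)^3 - 782 = x^3 - 66x^2 + 1452x - 11430. Since g(x) = h(x - 22) where h(x) = x^3 - 782, and h is irreducible over Q (because 782 is not a perfect cube, so h has no rational root, and a monic cubic with no rational root is irreducible), g is also irreducible (irreducibility is preserved under the substitution x → x - 22). Hence m_α(x) = x^3 - 66x^2 + 1452x - 11430.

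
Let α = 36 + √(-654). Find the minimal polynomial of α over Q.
m_α(x) = x^2 - 72x + 1950

From α - 36 = √(-654), squaring gives (α - 36)^2 = -654, i.e. α^2 - 72α + 1296 = -654, so α^2 - 72α + 1950 = 0. The discriminant of x^2 - 72x + 1950 is (-72)^2 - 4·(1950) = 5184 - 7800 = -2616, and 4·(-654) is not a perfect square in Q since -654 is squarefree and ≠ 1. Hence x^2 - 72x + 1950 is irreducible over Q and is the minimal polynomial of α.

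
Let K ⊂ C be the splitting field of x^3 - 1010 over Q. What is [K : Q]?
[K : Q] = 6

The roots of x^3 - 1010 are ∛1010, ω∛1010, ω^2∛1010 where ω = e^(2πi/3) is a primitive cube root of unity, so K = Q(∛1010, ω). Now [Q(∛1010):Q] = 3 (since 1010 is not a perfect cube, x^3 - 1010 is irreducible) and [Q(ω):Q] = 2. Both 2 and 3 divide [K:Q], and [K:Q] ≤ 3·2 = 6, so [K:Q] = 6. (Equivalently: Q(∛1010) ⊂ R but ω ∉ R, so [K : Q(∛1010)] = 2.)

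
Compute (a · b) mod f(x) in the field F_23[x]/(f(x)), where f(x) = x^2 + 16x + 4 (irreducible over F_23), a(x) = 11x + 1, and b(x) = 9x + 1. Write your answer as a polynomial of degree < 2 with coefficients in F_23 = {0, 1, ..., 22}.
a · b ≡ 19 (mod f(x))

Multiply in F_23[x]: a(x)·b(x) = (11x + 1)·(9x + 1) = 7x^2 + 20x + 1. This has degree ≥ 2, so divide by f(x) over F_23: 7x^2 + 20x + 1 = (7)·(x^2 + 16x + 4) + (19). Hence a·b ≡ 19 (mod f). (F_23[x]/(f) is a field with 23^2 = 529 elements since f is irreducible of degree 2.)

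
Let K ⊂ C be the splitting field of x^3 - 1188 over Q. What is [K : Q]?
[K : Q] = 6

The roots of x^3 - 1188 are ∛1188, ω∛1188, ω^2∛1188 where ω = e^(2πi/3) is a primitive cube root of unity, so K = Q(∛1188, ω). Now [Q(∛1188):Q] = 3 (since 1188 is not a perfect cube, x^3 - 1188 is irreducible) and [Q(ω):Q] = 2. Both 2 and 3 divide [K:Q], and [K:Q] ≤ 3·2 = 6, so [K:Q] = 6. (Equivalently: Q(∛1188) ⊂ R but ω ∉ R, so [K : Q(∛1188)] = 2.)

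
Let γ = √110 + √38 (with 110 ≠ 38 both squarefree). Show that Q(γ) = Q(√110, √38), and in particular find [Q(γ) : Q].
[Q(γ) : Q] = 4 (equivalently, Q(γ) = Q(√110, √38))

Obviously Q(γ) ⊆ Q(√110, √38), and [Q(√110, √38):Q] = 4 (since 110, 38 are distinct squarefree integers > 1 with 4180 not a perfect square). To show equality we compute the minimal polynomial of γ. From γ = √110 + √38: γ^2 = 110 + 2√(4180) + 38 = 148 + 2√(4180), so γ^2 - 148 = 2√(4180); squaring, (γ^2 - 148)^2 = 4·4180, i.e. γ^4 - 296γ^2 + 21904 - 16720 = 0, i.e. γ^4 - 296γ^2 + 5184 = 0. So γ is a root of x^4 - 296x^2 + 5184. This polynomial is irreducible over Q: it has no rational root (each ±√110 ± √38 is irrational), and any factorization into two quadratics over Q would force √(4180) ∈ Q (pairing opposite roots) or √110, √38 ∈ Q (other pairings), all impossible. Hence [Q(γ):Q] = 4 = [Q(√110, √38):Q], so Q(γ) = Q(√110, √38).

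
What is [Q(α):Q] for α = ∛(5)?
[Q(α):Q] = 3

The minimal polynomial of α is x^3 - 5, irreducible over Q since 5 is not a perfect cube (so x^3 - 5 has no rational root). Hence [Q(α):Q] = deg(m_α) = 3.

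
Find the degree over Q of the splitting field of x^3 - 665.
[K : Q] = 6

The roots of x^3 - 665 are ∛665, ω∛665, ω^2∛665 where ω = e^(2πi/3) is a primitive cube root of unity, so K = Q(∛665, ω). Now [Q(∛665):Q] = 3 (since 665 is not a perfect cube, x^3 - 665 is irreducible) and [Q(ω):Q] = 2. Both 2 and 3 divide [K:Q], and [K:Q] ≤ 3·2 = 6, so [K:Q] = 6. (Equivalently: Q(∛665) ⊂ R but ω ∉ R, so [K : Q(∛665)] = 2.)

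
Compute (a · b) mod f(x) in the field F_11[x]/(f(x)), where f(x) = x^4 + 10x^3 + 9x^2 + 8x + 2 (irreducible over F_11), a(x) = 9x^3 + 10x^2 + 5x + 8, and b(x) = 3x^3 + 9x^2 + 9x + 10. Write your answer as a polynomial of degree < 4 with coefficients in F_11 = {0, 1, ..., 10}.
a · b ≡ 5x^3 + 2x^2 + x + 6 (mod f(x))

Multiply in F_11[x]: a(x)·b(x) = (9x^3 + 10x^2 + 5x + 8)·(3x^3 + 9x^2 + 9x + 10) = 5x^6 + x^5 + 10x^4 + 7x^3 + 8x^2 + x + 3. This has degree ≥ 4, so divide by f(x) over F_11: 5x^6 + x^5 + 10x^4 + 7x^3 + 8x^2 + x + 3 = (5x^2 + 6x + 4)·(x^4 + 10x^3 + 9x^2 + 8x + 2) + (5x^3 + 2x^2 + x + 6). Hence a·b ≡ 5x^3 + 2x^2 + x + 6 (mod f). (F_11[x]/(f) is a field with 11^4 = 14641 elements since f is irreducible of degree 4.)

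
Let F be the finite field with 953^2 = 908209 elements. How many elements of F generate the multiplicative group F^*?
There are φ(908208) = 239616 primitive elements

F_q^* is cyclic of order q - 1 = 908208. A cyclic group of order m has exactly φ(m) generators. Here m = 908208 = 2^4 · 3^2 · 7 · 17 · 53, so the number of primitive elements is φ(908208) = 239616.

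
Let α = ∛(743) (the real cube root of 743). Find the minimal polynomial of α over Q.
m_α(x) = x^3 - 743

α satisfies α^3 = 743, so x^3 - 743 annihilates α. By the rational root test, a rational root p/q (in lowest terms) of x^3 - 743 would satisfy p^3 = 743 q^3, forcing q = 1 and p^3 = 743; but 743 is not a perfect cube, contradiction. A monic cubic over Q with no rational root is irreducible (any nontrivial factorization would include a linear factor). Hence x^3 - 743 is the minimal polynomial of α, and in particular [Q(α):Q] = 3.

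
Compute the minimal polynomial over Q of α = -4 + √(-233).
m_α(x) = x^2 + 8x + 249

From α + 4 = √(-233), squaring gives (α + 4)^2 = -233, i.e. α^2 + 8α + 16 = -233, so α^2 + 8α + 249 = 0. The discriminant of x^2 + 8x + 249 is (8)^2 - 4·(249) = 64 - 996 = -932, and 4·(-233) is not a perfect square in Q since -233 is squarefree and ≠ 1. Hence x^2 + 8x + 249 is irreducible over Q and is the minimal polynomial of α.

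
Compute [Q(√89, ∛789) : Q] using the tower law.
[Q(√89, ∛789) : Q] = 6

Let L = Q(√89, ∛789). Since Q(√89) ⊂ L and [Q(√89):Q] = 2, the tower law gives 2 | [L:Q]. Likewise Q(∛789) ⊂ L with [Q(∛789):Q] = 3 (because 789 is not a perfect cube), so 3 | [L:Q]. As gcd(2,3) = 1, [L:Q] is divisible by 6. Conversely L is generated over Q by √89 and ∛789, so [L:Q] ≤ 2·3 = 6. Therefore [Q(√89, ∛789) : Q] = 6.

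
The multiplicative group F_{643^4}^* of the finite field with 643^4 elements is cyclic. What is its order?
|F_{643^4}^*| = 170940075600

F_{643^4} has 643^4 = 170940075601 elements; its multiplicative group consists of all nonzero elements, so |F_{643^4}^*| = 170940075601 - 1 = 170940075600. (It is cyclic since any finite subgroup of the multiplicative group of a field is cyclic.)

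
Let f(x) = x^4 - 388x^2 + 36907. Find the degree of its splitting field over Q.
[K : Q] = 4

Solving the quadratic in x^2: x^2 = (388 ± √(388^2 - 4·36907))/2 = (388 ± √2916)/2 = (388 ± 54)/2, giving x^2 = 221 or x^2 = 167. So f(x) = (x^2 - 221)(x^2 - 167) and the roots of f are ±√221, ±√167. Hence the splitting field is K = Q(√221, √167). Since 221 and 167 are distinct squarefree integers > 1, their product 36907 is not a perfect square, so √167 ∉ Q(√221). By the tower law [K:Q] = [Q(√221,√167):Q(√221)] · [Q(√221):Q] = 2 · 2 = 4.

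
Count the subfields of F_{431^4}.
F_{431^4} has 3 subfields

The subfields of F_{p^n} are exactly the fields F_{p^d} for d | n (each is the fixed field of the unique index-d subgroup of Gal(F_{p^n}/F_p) ≅ Z/nZ). The divisors of n = 4 are {1, 2, 4}, giving 3 subfields: F_{431^1}, F_{431^2}, F_{431^4}.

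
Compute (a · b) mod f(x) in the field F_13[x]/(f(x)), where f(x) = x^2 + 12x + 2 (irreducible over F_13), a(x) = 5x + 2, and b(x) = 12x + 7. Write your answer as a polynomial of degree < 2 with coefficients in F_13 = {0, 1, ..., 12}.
a · b ≡ 2x + 11 (mod f(x))

Multiply in F_13[x]: a(x)·b(x) = (5x + 2)·(12x + 7) = 8x^2 + 7x + 1. This has degree ≥ 2, so divide by f(x) over F_13: 8x^2 + 7x + 1 = (8)·(x^2 + 12x + 2) + (2x + 11). Hence a·b ≡ 2x + 11 (mod f). (F_13[x]/(f) is a field with 13^2 = 169 elements since f is irreducible of degree 2.)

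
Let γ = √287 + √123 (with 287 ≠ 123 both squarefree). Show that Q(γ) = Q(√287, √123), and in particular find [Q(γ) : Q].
[Q(γ) : Q] = 4 (equivalently, Q(γ) = Q(√287, √123))

Obviously Q(γ) ⊆ Q(√287, √123), and [Q(√287, √123):Q] = 4 (since 287, 123 are distinct squarefree integers > 1 with 35301 not a perfect square). To show equality we compute the minimal polynomial of γ. From γ = √287 + √123: γ^2 = 287 + 2√(35301) + 123 = 410 + 2√(35301), so γ^2 - 410 = 2√(35301); squaring, (γ^2 - 410)^2 = 4·35301, i.e. γ^4 - 820γ^2 + 168100 - 141204 = 0, i.e. γ^4 - 820γ^2 + 26896 = 0. So γ is a root of x^4 - 820x^2 + 26896. This polynomial is irreducible over Q: it has no rational root (each ±√287 ± √123 is irrational), and any factorization into two quadratics over Q would force √(35301) ∈ Q (pairing opposite roots) or √287, √123 ∈ Q (other pairings), all impossible. Hence [Q(γ):Q] = 4 = [Q(√287, √123):Q], so Q(γ) = Q(√287, √123).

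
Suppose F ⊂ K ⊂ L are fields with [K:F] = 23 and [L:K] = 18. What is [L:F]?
[L:F] = 414

The tower law says that for any tower of field extensions F ⊂ K ⊂ L with finite degrees, [L:F] = [L:K] · [K:F]. Here this gives [L:F] = 18 · 23 = 414.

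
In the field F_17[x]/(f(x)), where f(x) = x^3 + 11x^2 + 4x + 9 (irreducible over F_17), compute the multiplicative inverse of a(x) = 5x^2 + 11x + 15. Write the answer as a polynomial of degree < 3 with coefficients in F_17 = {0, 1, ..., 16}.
a(x)^(-1) ≡ 9x + 1 (mod f(x))

Since f is irreducible over F_17, F_17[x]/(f) is a field and a(x) ≠ 0 has an inverse. Apply the extended Euclidean algorithm to f(x) and a(x) in F_17[x]: f(x) = (7x + 14)·a(x) + (3). The last nonzero remainder is the constant 3 = gcd(f, a) in F_17. Back-substituting through the division chain expresses 3 = s(x)·a(x) + t(x)·f(x) with s(x) ≡ 10x + 3 (mod f), so (10x + 3)·a(x) ≡ 3 (mod f). Multiplying by 3^(-1) ≡ 6 in F_17 gives a(x)^(-1) ≡ 6·(10x + 3) ≡ 9x + 1 (mod f). Check: (5x^2 + 11x + 15)·(9x + 1) = 11x^3 + 2x^2 + 10x + 15 ≡ 1 (mod x^3 + 11x^2 + 4x + 9).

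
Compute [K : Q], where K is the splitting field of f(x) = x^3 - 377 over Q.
[K : Q] = 6

The roots of x^3 - 377 are ∛377, ω∛377, ω^2∛377 where ω = e^(2πi/3) is a primitive cube root of unity, so K = Q(∛377, ω). Now [Q(∛377):Q] = 3 (since 377 is not a perfect cube, x^3 - 377 is irreducible) and [Q(ω):Q] = 2. Both 2 and 3 divide [K:Q], and [K:Q] ≤ 3·2 = 6, so [K:Q] = 6. (Equivalently: Q(∛377) ⊂ R but ω ∉ R, so [K : Q(∛377)] = 2.)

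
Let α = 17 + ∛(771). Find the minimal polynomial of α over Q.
m_α(x) = x^3 - 51x^2 + 867x - 5684

Set β = α - 17 = ∛(771), so β^3 = 771. Then (α - 17)^3 - 771 = 0, i.e. α is a root of g(x) = (x - 17)^3 - 771 = x^3 - 51x^2 + 867x - 5684. Since g(x) = h(x - 17) where h(x) = x^3 - 771, and h is irreducible over Q (because 771 is not a perfect cube, so h has no rational root, and a monic cubic with no rational root is irreducible), g is also irreducible (irreducibility is preserved under the substitution x → x - 17). Hence m_α(x) = x^3 - 51x^2 + 867x - 5684.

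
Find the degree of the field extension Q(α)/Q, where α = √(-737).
[Q(α):Q] = 2

[Q(α):Q] equals the degree of the minimal polynomial of α. Here α^2 = -737 and x^2 + 737 is irreducible (d = -737 is squarefree, ≠ 1, hence not a square), so deg(m_α) = 2. Thus [Q(α):Q] = 2.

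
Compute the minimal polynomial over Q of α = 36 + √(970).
m_α(x) = x^2 - 72x + 326

From α - 36 = √(970), squaring gives (α - 36)^2 = 970, i.e. α^2 - 72α + 1296 = 970, so α^2 - 72α + 326 = 0. The discriminant of x^2 - 72x + 326 is (-72)^2 - 4·(326) = 5184 - 1304 = 3880, and 4·(970) is not a perfect square in Q since 970 is squarefree and ≠ 1. Hence x^2 - 72x + 326 is irreducible over Q and is the minimal polynomial of α.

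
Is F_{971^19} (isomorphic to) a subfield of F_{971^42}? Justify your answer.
No: F_{971^19} is not a subfield of F_{971^42}

F_{p^m} embeds in F_{p^n} iff m | n. Here 19 ∤ 42 (since 42 = 2·19 + 4 with remainder 4 ≠ 0), so F_{971^19} is not a subfield of F_{971^42}. Equivalently: if it were, the tower law would give 19 = [F_{971^19}:F_971] dividing [F_{971^42}:F_971] = 42, contradiction.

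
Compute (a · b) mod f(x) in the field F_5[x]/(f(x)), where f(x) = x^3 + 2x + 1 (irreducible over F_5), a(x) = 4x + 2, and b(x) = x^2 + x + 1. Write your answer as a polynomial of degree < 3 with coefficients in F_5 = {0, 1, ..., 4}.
a · b ≡ x^2 + 3x + 3 (mod f(x))

Multiply in F_5[x]: a(x)·b(x) = (4x + 2)·(x^2 + x + 1) = 4x^3 + x^2 + x + 2. This has degree ≥ 3, so divide by f(x) over F_5: 4x^3 + x^2 + x + 2 = (4)·(x^3 + 2x + 1) + (x^2 + 3x + 3). Hence a·b ≡ x^2 + 3x + 3 (mod f). (F_5[x]/(f) is a field with 5^3 = 125 elements since f is irreducible of degree 3.)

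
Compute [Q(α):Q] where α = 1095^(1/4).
[Q(α):Q] = 4

α is a root of x^4 - 1095. By Eisenstein's criterion at the prime p = 3 (which divides the constant term 1095 but p^2 = 9 does not, since 1095 is squarefree), x^4 - 1095 is irreducible over Q. Hence [Q(α):Q] = 4.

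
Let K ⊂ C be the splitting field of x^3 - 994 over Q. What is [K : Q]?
[K : Q] = 6

The roots of x^3 - 994 are ∛994, ω∛994, ω^2∛994 where ω = e^(2πi/3) is a primitive cube root of unity, so K = Q(∛994, ω). Now [Q(∛994):Q] = 3 (since 994 is not a perfect cube, x^3 - 994 is irreducible) and [Q(ω):Q] = 2. Both 2 and 3 divide [K:Q], and [K:Q] ≤ 3·2 = 6, so [K:Q] = 6. (Equivalently: Q(∛994) ⊂ R but ω ∉ R, so [K : Q(∛994)] = 2.)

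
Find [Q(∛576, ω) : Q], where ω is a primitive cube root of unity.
[Q(∛576, ω) : Q] = 6

[Q(∛576):Q] = 3 (min poly x^3 - 576, irreducible since 576 is not a perfect cube). [Q(ω):Q] = 2 (min poly x^2 + x + 1). Since Q(∛576) ⊂ R and ω ∉ R, we have ω ∉ Q(∛576), so x^2 + x + 1 remains irreducible over Q(∛576) and [Q(∛576, ω) : Q(∛576)] = 2. By the tower law, [Q(∛576, ω) : Q] = 3 · 2 = 6. (In fact Q(∛576, ω) is the splitting field of x^3 - 576 over Q.)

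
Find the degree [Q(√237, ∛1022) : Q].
[Q(√237, ∛1022) : Q] = 6

Let L = Q(√237, ∛1022). Since Q(√237) ⊂ L and [Q(√237):Q] = 2, the tower law gives 2 | [L:Q]. Likewise Q(∛1022) ⊂ L with [Q(∛1022):Q] = 3 (because 1022 is not a perfect cube), so 3 | [L:Q]. As gcd(2,3) = 1, [L:Q] is divisible by 6. Conversely L is generated over Q by √237 and ∛1022, so [L:Q] ≤ 2·3 = 6. Therefore [Q(√237, ∛1022) : Q] = 6.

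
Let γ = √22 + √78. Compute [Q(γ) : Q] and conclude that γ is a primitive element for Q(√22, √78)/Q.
[Q(γ) : Q] = 4 (equivalently, Q(γ) = Q(√22, √78))

Obviously Q(γ) ⊆ Q(√22, √78), and [Q(√22, √78):Q] = 4 (since 22, 78 are distinct squarefree integers > 1 with 1716 not a perfect square). To show equality we compute the minimal polynomial of γ. From γ = √22 + √78: γ^2 = 22 + 2√(1716) + 78 = 100 + 2√(1716), so γ^2 - 100 = 2√(1716); squaring, (γ^2 - 100)^2 = 4·1716, i.e. γ^4 - 200γ^2 + 10000 - 6864 = 0, i.e. γ^4 - 200γ^2 + 3136 = 0. So γ is a root of x^4 - 200x^2 + 3136. This polynomial is irreducible over Q: it has no rational root (each ±√22 ± √78 is irrational), and any factorization into two quadratics over Q would force √(1716) ∈ Q (pairing opposite roots) or √22, √78 ∈ Q (other pairings), all impossible. Hence [Q(γ):Q] = 4 = [Q(√22, √78):Q], so Q(γ) = Q(√22, √78).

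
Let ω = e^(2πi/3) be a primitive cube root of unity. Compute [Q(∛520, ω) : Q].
[Q(∛520, ω) : Q] = 6

[Q(∛520):Q] = 3 (min poly x^3 - 520, irreducible since 520 is not a perfect cube). [Q(ω):Q] = 2 (min poly x^2 + x + 1). Since Q(∛520) ⊂ R and ω ∉ R, we have ω ∉ Q(∛520), so x^2 + x + 1 remains irreducible over Q(∛520) and [Q(∛520, ω) : Q(∛520)] = 2. By the tower law, [Q(∛520, ω) : Q] = 3 · 2 = 6. (In fact Q(∛520, ω) is the splitting field of x^3 - 520 over Q.)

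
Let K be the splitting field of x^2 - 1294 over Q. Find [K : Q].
[K : Q] = 2

f(x) = x^2 - 1294 factors as (x - √1294)(x + √1294). The splitting field is K = Q(√1294). Since 1294 is squarefree and > 1, it is not a perfect square, so x^2 - 1294 is irreducible over Q and [Q(√1294) : Q] = 2. Hence [K : Q] = 2.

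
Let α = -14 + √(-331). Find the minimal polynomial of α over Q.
m_α(x) = x^2 + 28x + 527

From α + 14 = √(-331), squaring gives (α + 14)^2 = -331, i.e. α^2 + 28α + 196 = -331, so α^2 + 28α + 527 = 0. The discriminant of x^2 + 28x + 527 is (28)^2 - 4·(527) = 784 - 2108 = -1324, and 4·(-331) is not a perfect square in Q since -331 is squarefree and ≠ 1. Hence x^2 + 28x + 527 is irreducible over Q and is the minimal polynomial of α.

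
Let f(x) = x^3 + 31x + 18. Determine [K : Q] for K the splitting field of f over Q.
[K : Q] = 6

By the rational root test, any rational root of the monic integer polynomial f(x) = x^3 + 31x + 18 must be an integer dividing the constant term 18, i.e. one of ±{1, 2, 3, 6, 9, 18}. Evaluating: f(1) = 50, f(-1) = -14, f(2) = 88, f(-2) = -52, f(3) = 138, f(-3) = -102, f(6) = 420, f(-6) = -384, f(9) = 1026, f(-9) = -990, f(18) = 6408, f(-18) = -6372; none is 0, so f has no rational root and is therefore irreducible over Q (a cubic with no linear factor over a field is irreducible). For an irreducible cubic, the Galois group is A_3 or S_3 according as the discriminant disc(f) = -4a^3 - 27b^2 = -4·(31)^3 - 27·(18)^2 = -127912 is or is not a square in Q. Here disc(f) = -127912 is not a perfect square in Q, so the Galois group of f over Q is not contained in A_3 and must be all of S_3. The splitting field has degree |S_3| = 6 over Q, so [K : Q] = 6.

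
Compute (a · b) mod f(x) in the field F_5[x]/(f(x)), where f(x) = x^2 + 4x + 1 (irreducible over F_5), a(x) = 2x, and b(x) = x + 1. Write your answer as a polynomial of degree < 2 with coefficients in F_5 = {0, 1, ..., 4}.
a · b ≡ 4x + 3 (mod f(x))

Multiply in F_5[x]: a(x)·b(x) = (2x)·(x + 1) = 2x^2 + 2x. This has degree ≥ 2, so divide by f(x) over F_5: 2x^2 + 2x = (2)·(x^2 + 4x + 1) + (4x + 3). Hence a·b ≡ 4x + 3 (mod f). (F_5[x]/(f) is a field with 5^2 = 25 elements since f is irreducible of degree 2.)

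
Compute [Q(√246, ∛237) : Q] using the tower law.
[Q(√246, ∛237) : Q] = 6

Let L = Q(√246, ∛237). Since Q(√246) ⊂ L and [Q(√246):Q] = 2, the tower law gives 2 | [L:Q]. Likewise Q(∛237) ⊂ L with [Q(∛237):Q] = 3 (because 237 is not a perfect cube), so 3 | [L:Q]. As gcd(2,3) = 1, [L:Q] is divisible by 6. Conversely L is generated over Q by √246 and ∛237, so [L:Q] ≤ 2·3 = 6. Therefore [Q(√246, ∛237) : Q] = 6.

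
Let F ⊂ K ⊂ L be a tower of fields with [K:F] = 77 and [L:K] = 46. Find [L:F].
[L:F] = 3542

The tower law says that for any tower of field extensions F ⊂ K ⊂ L with finite degrees, [L:F] = [L:K] · [K:F]. Here this gives [L:F] = 46 · 77 = 3542.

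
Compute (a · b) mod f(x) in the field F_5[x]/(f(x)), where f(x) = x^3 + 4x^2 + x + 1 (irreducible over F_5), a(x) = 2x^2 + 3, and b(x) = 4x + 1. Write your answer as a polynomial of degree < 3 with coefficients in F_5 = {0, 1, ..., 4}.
a · b ≡ 4x (mod f(x))

Multiply in F_5[x]: a(x)·b(x) = (2x^2 + 3)·(4x + 1) = 3x^3 + 2x^2 + 2x + 3. This has degree ≥ 3, so divide by f(x) over F_5: 3x^3 + 2x^2 + 2x + 3 = (3)·(x^3 + 4x^2 + x + 1) + (4x). Hence a·b ≡ 4x (mod f). (F_5[x]/(f) is a field with 5^3 = 125 elements since f is irreducible of degree 3.)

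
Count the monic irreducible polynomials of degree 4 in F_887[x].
There are 154751168148 monic irreducible polynomials of degree 4 over F_887

Each element of F_{887^4} that lies in no proper subfield is a root of exactly one monic irreducible of degree 4 over F_887, and each such polynomial has 4 distinct roots in F_{887^4}. By Möbius inversion the count is N_887(4) = (1/4) Σ_{d|4} μ(4/d) · 887^d = (1/4)(μ(4)·887^1 + μ(2)·887^2 + μ(1)·887^4) = 619004672592/4 = 154751168148.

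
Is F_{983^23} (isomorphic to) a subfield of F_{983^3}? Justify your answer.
No: F_{983^23} is not a subfield of F_{983^3}

F_{p^m} embeds in F_{p^n} iff m | n. Here 23 ∤ 3 (since 3 = 0·23 + 3 with remainder 3 ≠ 0), so F_{983^23} is not a subfield of F_{983^3}. Equivalently: if it were, the tower law would give 23 = [F_{983^23}:F_983] dividing [F_{983^3}:F_983] = 3, contradiction.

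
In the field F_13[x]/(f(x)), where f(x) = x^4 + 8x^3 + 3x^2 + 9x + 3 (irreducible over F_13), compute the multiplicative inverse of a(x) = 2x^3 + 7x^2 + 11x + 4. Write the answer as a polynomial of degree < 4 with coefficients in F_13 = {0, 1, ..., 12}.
a(x)^(-1) ≡ 11x^3 + 12x + 10 (mod f(x))

Since f is irreducible over F_13, F_13[x]/(f) is a field and a(x) ≠ 0 has an inverse. Apply the extended Euclidean algorithm to f(x) and a(x) in F_13[x]: f(x) = (7x + 12)·a(x) + (11x^2 + 5x + 7);  a(x) = (12x + 7)·(11x^2 + 5x + 7) + (9x + 7);  (11x^2 + 5x + 7) = (7x + 11)·(9x + 7) + (8). The last nonzero remainder is the constant 8 = gcd(f, a) in F_13. Back-substituting through the division chain expresses 8 = s(x)·a(x) + t(x)·f(x) with s(x) ≡ 10x^3 + 5x + 2 (mod f), so (10x^3 + 5x + 2)·a(x) ≡ 8 (mod f). Multiplying by 8^(-1) ≡ 5 in F_13 gives a(x)^(-1) ≡ 5·(10x^3 + 5x + 2) ≡ 11x^3 + 12x + 10 (mod f). Check: (2x^3 + 7x^2 + 11x + 4)·(11x^3 + 12x + 10) = 9x^6 + 12x^5 + 2x^4 + 5x^3 + 7x^2 + 2x + 1 ≡ 1 (mod x^4 + 8x^3 + 3x^2 + 9x + 3).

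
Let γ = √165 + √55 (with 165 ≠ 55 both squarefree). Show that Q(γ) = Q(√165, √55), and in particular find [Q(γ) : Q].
[Q(γ) : Q] = 4 (equivalently, Q(γ) = Q(√165, √55))

Obviously Q(γ) ⊆ Q(√165, √55), and [Q(√165, √55):Q] = 4 (since 165, 55 are distinct squarefree integers > 1 with 9075 not a perfect square). To show equality we compute the minimal polynomial of γ. From γ = √165 + √55: γ^2 = 165 + 2√(9075) + 55 = 220 + 2√(9075), so γ^2 - 220 = 2√(9075); squaring, (γ^2 - 220)^2 = 4·9075, i.e. γ^4 - 440γ^2 + 48400 - 36300 = 0, i.e. γ^4 - 440γ^2 + 12100 = 0. So γ is a root of x^4 - 440x^2 + 12100. This polynomial is irreducible over Q: it has no rational root (each ±√165 ± √55 is irrational), and any factorization into two quadratics over Q would force √(9075) ∈ Q (pairing opposite roots) or √165, √55 ∈ Q (other pairings), all impossible. Hence [Q(γ):Q] = 4 = [Q(√165, √55):Q], so Q(γ) = Q(√165, √55).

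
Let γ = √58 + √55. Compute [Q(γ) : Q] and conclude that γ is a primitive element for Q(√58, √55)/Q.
[Q(γ) : Q] = 4 (equivalently, Q(γ) = Q(√58, √55))

Obviously Q(γ) ⊆ Q(√58, √55), and [Q(√58, √55):Q] = 4 (since 58, 55 are distinct squarefree integers > 1 with 3190 not a perfect square). To show equality we compute the minimal polynomial of γ. From γ = √58 + √55: γ^2 = 58 + 2√(3190) + 55 = 113 + 2√(3190), so γ^2 - 113 = 2√(3190); squaring, (γ^2 - 113)^2 = 4·3190, i.e. γ^4 - 226γ^2 + 12769 - 12760 = 0, i.e. γ^4 - 226γ^2 + 9 = 0. So γ is a root of x^4 - 226x^2 + 9. This polynomial is irreducible over Q: it has no rational root (each ±√58 ± √55 is irrational), and any factorization into two quadratics over Q would force √(3190) ∈ Q (pairing opposite roots) or √58, √55 ∈ Q (other pairings), all impossible. Hence [Q(γ):Q] = 4 = [Q(√58, √55):Q], so Q(γ) = Q(√58, √55).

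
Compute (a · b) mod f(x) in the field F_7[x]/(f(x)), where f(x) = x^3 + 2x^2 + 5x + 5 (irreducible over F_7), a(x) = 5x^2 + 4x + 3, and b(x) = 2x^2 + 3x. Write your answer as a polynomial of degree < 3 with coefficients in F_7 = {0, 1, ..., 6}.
a · b ≡ 4x^2 + 6 (mod f(x))

Multiply in F_7[x]: a(x)·b(x) = (5x^2 + 4x + 3)·(2x^2 + 3x) = 3x^4 + 2x^3 + 4x^2 + 2x. This has degree ≥ 3, so divide by f(x) over F_7: 3x^4 + 2x^3 + 4x^2 + 2x = (3x + 3)·(x^3 + 2x^2 + 5x + 5) + (4x^2 + 6). Hence a·b ≡ 4x^2 + 6 (mod f). (F_7[x]/(f) is a field with 7^3 = 343 elements since f is irreducible of degree 3.)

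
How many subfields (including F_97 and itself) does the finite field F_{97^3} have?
F_{97^3} has 2 subfields

The subfields of F_{p^n} are exactly the fields F_{p^d} for d | n (each is the fixed field of the unique index-d subgroup of Gal(F_{p^n}/F_p) ≅ Z/nZ). The divisors of n = 3 are {1, 3}, giving 2 subfields: F_{97^1}, F_{97^3}.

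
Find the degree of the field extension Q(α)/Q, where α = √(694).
[Q(α):Q] = 2

[Q(α):Q] equals the degree of the minimal polynomial of α. Here α^2 = 694 and x^2 - 694 is irreducible (d = 694 is squarefree, ≠ 1, hence not a square), so deg(m_α) = 2. Thus [Q(α):Q] = 2.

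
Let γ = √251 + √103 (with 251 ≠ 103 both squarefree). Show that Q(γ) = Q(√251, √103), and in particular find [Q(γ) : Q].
[Q(γ) : Q] = 4 (equivalently, Q(γ) = Q(√251, √103))

Obviously Q(γ) ⊆ Q(√251, √103), and [Q(√251, √103):Q] = 4 (since 251, 103 are distinct squarefree integers > 1 with 25853 not a perfect square). To show equality we compute the minimal polynomial of γ. From γ = √251 + √103: γ^2 = 251 + 2√(25853) + 103 = 354 + 2√(25853), so γ^2 - 354 = 2√(25853); squaring, (γ^2 - 354)^2 = 4·25853, i.e. γ^4 - 708γ^2 + 125316 - 103412 = 0, i.e. γ^4 - 708γ^2 + 21904 = 0. So γ is a root of x^4 - 708x^2 + 21904. This polynomial is irreducible over Q: it has no rational root (each ±√251 ± √103 is irrational), and any factorization into two quadratics over Q would force √(25853) ∈ Q (pairing opposite roots) or √251, √103 ∈ Q (other pairings), all impossible. Hence [Q(γ):Q] = 4 = [Q(√251, √103):Q], so Q(γ) = Q(√251, √103).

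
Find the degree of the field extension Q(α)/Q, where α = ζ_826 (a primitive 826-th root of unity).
[Q(α):Q] = 348

The minimal polynomial of ζ_826 over Q is the 826-th cyclotomic polynomial Φ_826(x), which is irreducible over Q and has degree φ(826) = 348. Hence [Q(α):Q] = φ(826) = 348.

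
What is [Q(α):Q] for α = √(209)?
[Q(α):Q] = 2

[Q(α):Q] equals the degree of the minimal polynomial of α. Here α^2 = 209 and x^2 - 209 is irreducible (d = 209 is squarefree, ≠ 1, hence not a square), so deg(m_α) = 2. Thus [Q(α):Q] = 2.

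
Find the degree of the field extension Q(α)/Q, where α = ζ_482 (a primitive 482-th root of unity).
[Q(α):Q] = 240

The minimal polynomial of ζ_482 over Q is the 482-th cyclotomic polynomial Φ_482(x), which is irreducible over Q and has degree φ(482) = 240. Hence [Q(α):Q] = φ(482) = 240.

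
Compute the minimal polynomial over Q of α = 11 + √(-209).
m_α(x) = x^2 - 22x + 330

From α - 11 = √(-209), squaring gives (α - 11)^2 = -209, i.e. α^2 - 22α + 121 = -209, so α^2 - 22α + 330 = 0. The discriminant of x^2 - 22x + 330 is (-22)^2 - 4·(330) = 484 - 1320 = -836, and 4·(-209) is not a perfect square in Q since -209 is squarefree and ≠ 1. Hence x^2 - 22x + 330 is irreducible over Q and is the minimal polynomial of α.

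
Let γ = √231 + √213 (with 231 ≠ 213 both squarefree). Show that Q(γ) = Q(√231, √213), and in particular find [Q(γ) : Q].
[Q(γ) : Q] = 4 (equivalently, Q(γ) = Q(√231, √213))

Obviously Q(γ) ⊆ Q(√231, √213), and [Q(√231, √213):Q] = 4 (since 231, 213 are distinct squarefree integers > 1 with 49203 not a perfect square). To show equality we compute the minimal polynomial of γ. From γ = √231 + √213: γ^2 = 231 + 2√(49203) + 213 = 444 + 2√(49203), so γ^2 - 444 = 2√(49203); squaring, (γ^2 - 444)^2 = 4·49203, i.e. γ^4 - 888γ^2 + 197136 - 196812 = 0, i.e. γ^4 - 888γ^2 + 324 = 0. So γ is a root of x^4 - 888x^2 + 324. This polynomial is irreducible over Q: it has no rational root (each ±√231 ± √213 is irrational), and any factorization into two quadratics over Q would force √(49203) ∈ Q (pairing opposite roots) or √231, √213 ∈ Q (other pairings), all impossible. Hence [Q(γ):Q] = 4 = [Q(√231, √213):Q], so Q(γ) = Q(√231, √213).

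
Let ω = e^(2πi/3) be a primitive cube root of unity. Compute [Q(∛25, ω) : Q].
[Q(∛25, ω) : Q] = 6

[Q(∛25):Q] = 3 (min poly x^3 - 25, irreducible since 25 is not a perfect cube). [Q(ω):Q] = 2 (min poly x^2 + x + 1). Since Q(∛25) ⊂ R and ω ∉ R, we have ω ∉ Q(∛25), so x^2 + x + 1 remains irreducible over Q(∛25) and [Q(∛25, ω) : Q(∛25)] = 2. By the tower law, [Q(∛25, ω) : Q] = 3 · 2 = 6. (In fact Q(∛25, ω) is the splitting field of x^3 - 25 over Q.)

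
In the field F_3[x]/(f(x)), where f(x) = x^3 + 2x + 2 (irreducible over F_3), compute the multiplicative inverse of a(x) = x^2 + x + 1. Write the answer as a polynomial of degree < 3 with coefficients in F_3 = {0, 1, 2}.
a(x)^(-1) ≡ 2x^2 + 2 (mod f(x))

Since f is irreducible over F_3, F_3[x]/(f) is a field and a(x) ≠ 0 has an inverse. Apply the extended Euclidean algorithm to f(x) and a(x) in F_3[x]: f(x) = (x + 2)·a(x) + (2x);  a(x) = (2x + 2)·(2x) + (1). The last nonzero remainder is the constant 1 = gcd(f, a) in F_3. Back-substituting through the division chain expresses 1 = s(x)·a(x) + t(x)·f(x) with s(x) ≡ 2x^2 + 2 (mod f), so a(x)^(-1) ≡ s(x) = 2x^2 + 2 (mod f). Check: (x^2 + x + 1)·(2x^2 + 2) = 2x^4 + 2x^3 + x^2 + 2x + 2 ≡ 1 (mod x^3 + 2x + 2).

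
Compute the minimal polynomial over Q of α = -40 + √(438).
m_α(x) = x^2 + 80x + 1162

From α + 40 = √(438), squaring gives (α + 40)^2 = 438, i.e. α^2 + 80α + 1600 = 438, so α^2 + 80α + 1162 = 0. The discriminant of x^2 + 80x + 1162 is (80)^2 - 4·(1162) = 6400 - 4648 = 1752, and 4·(438) is not a perfect square in Q since 438 is squarefree and ≠ 1. Hence x^2 + 80x + 1162 is irreducible over Q and is the minimal polynomial of α.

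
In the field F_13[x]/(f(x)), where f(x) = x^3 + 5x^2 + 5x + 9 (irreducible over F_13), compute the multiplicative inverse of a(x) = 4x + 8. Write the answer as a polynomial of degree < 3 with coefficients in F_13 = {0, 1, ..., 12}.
a(x)^(-1) ≡ 5x^2 + 2x + 8 (mod f(x))

Since f is irreducible over F_13, F_13[x]/(f) is a field and a(x) ≠ 0 has an inverse. Apply the extended Euclidean algorithm to f(x) and a(x) in F_13[x]: f(x) = (10x^2 + 4x + 3)·a(x) + (11). The last nonzero remainder is the constant 11 = gcd(f, a) in F_13. Back-substituting through the division chain expresses 11 = s(x)·a(x) + t(x)·f(x) with s(x) ≡ 3x^2 + 9x + 10 (mod f), so (3x^2 + 9x + 10)·a(x) ≡ 11 (mod f). Multiplying by 11^(-1) ≡ 6 in F_13 gives a(x)^(-1) ≡ 6·(3x^2 + 9x + 10) ≡ 5x^2 + 2x + 8 (mod f). Check: (4x + 8)·(5x^2 + 2x + 8) = 7x^3 + 9x^2 + 9x + 12 ≡ 1 (mod x^3 + 5x^2 + 5x + 9).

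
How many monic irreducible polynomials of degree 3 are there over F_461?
There are 32657240 monic irreducible polynomials of degree 3 over F_461

Each element of F_{461^3} that lies in no proper subfield is a root of exactly one monic irreducible of degree 3 over F_461, and each such polynomial has 3 distinct roots in F_{461^3}. By Möbius inversion the count is N_461(3) = (1/3) Σ_{d|3} μ(3/d) · 461^d = (1/3)(μ(3)·461^1 + μ(1)·461^3) = 97971720/3 = 32657240.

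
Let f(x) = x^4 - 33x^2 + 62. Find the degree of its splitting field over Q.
[K : Q] = 4

Solving the quadratic in x^2: x^2 = (33 ± √(33^2 - 4·62))/2 = (33 ± √841)/2 = (33 ± 29)/2, giving x^2 = 31 or x^2 = 2. So f(x) = (x^2 - 31)(x^2 - 2) and the roots of f are ±√31, ±√2. Hence the splitting field is K = Q(√31, √2). Since 31 and 2 are distinct squarefree integers > 1, their product 62 is not a perfect square, so √2 ∉ Q(√31). By the tower law [K:Q] = [Q(√31,√2):Q(√31)] · [Q(√31):Q] = 2 · 2 = 4.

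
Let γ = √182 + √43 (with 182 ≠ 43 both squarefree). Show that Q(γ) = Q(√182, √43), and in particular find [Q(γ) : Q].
[Q(γ) : Q] = 4 (equivalently, Q(γ) = Q(√182, √43))

Obviously Q(γ) ⊆ Q(√182, √43), and [Q(√182, √43):Q] = 4 (since 182, 43 are distinct squarefree integers > 1 with 7826 not a perfect square). To show equality we compute the minimal polynomial of γ. From γ = √182 + √43: γ^2 = 182 + 2√(7826) + 43 = 225 + 2√(7826), so γ^2 - 225 = 2√(7826); squaring, (γ^2 - 225)^2 = 4·7826, i.e. γ^4 - 450γ^2 + 50625 - 31304 = 0, i.e. γ^4 - 450γ^2 + 19321 = 0. So γ is a root of x^4 - 450x^2 + 19321. This polynomial is irreducible over Q: it has no rational root (each ±√182 ± √43 is irrational), and any factorization into two quadratics over Q would force √(7826) ∈ Q (pairing opposite roots) or √182, √43 ∈ Q (other pairings), all impossible. Hence [Q(γ):Q] = 4 = [Q(√182, √43):Q], so Q(γ) = Q(√182, √43).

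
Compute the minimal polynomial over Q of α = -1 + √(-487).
m_α(x) = x^2 + 2x + 488

From α + 1 = √(-487), squaring gives (α + 1)^2 = -487, i.e. α^2 + 2α + 1 = -487, so α^2 + 2α + 488 = 0. The discriminant of x^2 + 2x + 488 is (2)^2 - 4·(488) = 4 - 1952 = -1948, and 4·(-487) is not a perfect square in Q since -487 is squarefree and ≠ 1. Hence x^2 + 2x + 488 is irreducible over Q and is the minimal polynomial of α.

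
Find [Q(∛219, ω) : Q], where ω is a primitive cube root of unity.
[Q(∛219, ω) : Q] = 6

[Q(∛219):Q] = 3 (min poly x^3 - 219, irreducible since 219 is not a perfect cube). [Q(ω):Q] = 2 (min poly x^2 + x + 1). Since Q(∛219) ⊂ R and ω ∉ R, we have ω ∉ Q(∛219), so x^2 + x + 1 remains irreducible over Q(∛219) and [Q(∛219, ω) : Q(∛219)] = 2. By the tower law, [Q(∛219, ω) : Q] = 3 · 2 = 6. (In fact Q(∛219, ω) is the splitting field of x^3 - 219 over Q.)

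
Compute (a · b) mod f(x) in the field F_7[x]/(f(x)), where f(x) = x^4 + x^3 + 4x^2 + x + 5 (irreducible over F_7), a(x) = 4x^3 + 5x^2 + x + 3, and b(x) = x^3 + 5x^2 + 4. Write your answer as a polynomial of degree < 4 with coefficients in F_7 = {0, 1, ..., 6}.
a · b ≡ 3x^3 + 3x^2 + x + 4 (mod f(x))

Multiply in F_7[x]: a(x)·b(x) = (4x^3 + 5x^2 + x + 3)·(x^3 + 5x^2 + 4) = 4x^6 + 4x^5 + 5x^4 + 3x^3 + 4x + 5. This has degree ≥ 4, so divide by f(x) over F_7: 4x^6 + 4x^5 + 5x^4 + 3x^3 + 4x + 5 = (4x^2 + 3)·(x^4 + x^3 + 4x^2 + x + 5) + (3x^3 + 3x^2 + x + 4). Hence a·b ≡ 3x^3 + 3x^2 + x + 4 (mod f). (F_7[x]/(f) is a field with 7^4 = 2401 elements since f is irreducible of degree 4.)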